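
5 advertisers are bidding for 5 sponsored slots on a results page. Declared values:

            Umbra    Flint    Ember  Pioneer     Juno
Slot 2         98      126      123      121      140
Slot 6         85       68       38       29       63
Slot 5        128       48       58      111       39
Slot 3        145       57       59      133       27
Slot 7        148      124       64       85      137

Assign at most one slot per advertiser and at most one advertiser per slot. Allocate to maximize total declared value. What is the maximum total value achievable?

Max total: $589

Optimal: Umbra→Slot 5 ($128), Flint→Slot 6 ($68), Ember→Slot 2 ($123), Pioneer→Slot 3 ($133), Juno→Slot 7 ($137) — total 128+68+123+133+137 = $589.
Column-greedy (each slot in turn goes to its best remaining advertiser) gives $519, worse by 70.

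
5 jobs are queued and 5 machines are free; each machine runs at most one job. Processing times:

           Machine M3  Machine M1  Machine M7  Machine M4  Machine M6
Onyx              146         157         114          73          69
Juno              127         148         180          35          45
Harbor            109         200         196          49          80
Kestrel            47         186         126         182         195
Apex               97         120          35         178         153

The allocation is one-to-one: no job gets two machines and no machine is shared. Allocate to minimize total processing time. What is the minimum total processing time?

Minimum total: 333 min

Optimal: Onyx→Machine M1 (157 min), Juno→Machine M6 (45 min), Harbor→Machine M4 (49 min), Kestrel→Machine M3 (47 min), Apex→Machine M7 (35 min) — total 157+45+49+47+35 = 333 min.
Row-greedy (each job in turn takes its cheapest remaining machine) gives 459 min, worse by 126.
Checked against all permutations: 333 min is optimal.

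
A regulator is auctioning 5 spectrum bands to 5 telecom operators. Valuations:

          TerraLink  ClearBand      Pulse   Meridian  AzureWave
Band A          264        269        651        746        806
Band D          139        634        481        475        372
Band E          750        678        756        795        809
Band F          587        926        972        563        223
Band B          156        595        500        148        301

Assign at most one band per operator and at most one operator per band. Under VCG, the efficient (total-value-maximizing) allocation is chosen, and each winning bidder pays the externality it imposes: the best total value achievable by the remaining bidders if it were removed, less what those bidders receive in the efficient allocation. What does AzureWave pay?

Efficient allocation: TerraLink→Band E ($750M), ClearBand→Band B ($595M), Pulse→Band F ($972M), Meridian→Band D ($475M), AzureWave→Band A ($806M); total welfare W = $3598M.
AzureWave receives Band A at value $806M, so the others get W − 806 = $2792M.
Without AzureWave: best allocation of the remaining 4 bidders over all 5 bands is TerraLink→Band E ($750M), ClearBand→Band D ($634M), Pulse→Band F ($972M), Meridian→Band A ($746M), total $3102M.
VCG payment = (others' best without AzureWave) − (others' welfare with AzureWave) = 3102 − 2792 = $310M.

AzureWave pays $310M.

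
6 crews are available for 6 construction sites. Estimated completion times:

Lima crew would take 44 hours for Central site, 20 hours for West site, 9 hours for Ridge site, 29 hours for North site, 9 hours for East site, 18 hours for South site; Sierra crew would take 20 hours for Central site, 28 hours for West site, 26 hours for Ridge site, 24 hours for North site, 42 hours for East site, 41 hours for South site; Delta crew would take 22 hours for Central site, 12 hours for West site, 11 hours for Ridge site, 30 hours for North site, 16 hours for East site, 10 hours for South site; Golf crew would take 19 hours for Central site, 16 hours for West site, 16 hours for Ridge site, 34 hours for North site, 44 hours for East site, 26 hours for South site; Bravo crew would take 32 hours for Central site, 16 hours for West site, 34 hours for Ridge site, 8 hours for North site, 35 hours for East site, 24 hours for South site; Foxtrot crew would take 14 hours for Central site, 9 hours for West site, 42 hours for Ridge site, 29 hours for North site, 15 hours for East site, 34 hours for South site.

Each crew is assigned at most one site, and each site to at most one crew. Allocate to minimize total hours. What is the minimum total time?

Min total: 72 hours

Optimal: Lima crew→East site (9 hours), Sierra crew→Central site (20 hours), Delta crew→South site (10 hours), Golf crew→Ridge site (16 hours), Bravo crew→North site (8 hours), Foxtrot crew→West site (9 hours) — total 9+20+10+16+8+9 = 72 hours.
Min-entry greedy (repeatedly take the single cheapest remaining cell) gives 97 hours, worse by 25.
Swapping Golf crew↔Sierra crew (Golf crew→Central site 19 hours, Sierra crew→Ridge site 26 hours) adds 9.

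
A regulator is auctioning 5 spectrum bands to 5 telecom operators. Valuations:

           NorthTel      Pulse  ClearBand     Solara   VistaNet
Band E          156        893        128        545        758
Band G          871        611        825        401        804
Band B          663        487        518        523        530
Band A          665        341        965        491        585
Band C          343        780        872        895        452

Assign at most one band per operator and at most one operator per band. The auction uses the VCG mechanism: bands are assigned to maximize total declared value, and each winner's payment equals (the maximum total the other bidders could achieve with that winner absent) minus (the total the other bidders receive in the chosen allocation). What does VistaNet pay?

Efficient allocation: NorthTel→Band B ($663M), Pulse→Band E ($893M), ClearBand→Band A ($965M), Solara→Band C ($895M), VistaNet→Band G ($804M); total welfare W = $4220M.
VistaNet receives Band G at value $804M, so the others get W − 804 = $3416M.
Without VistaNet: best allocation of the remaining 4 bidders over all 5 bands is NorthTel→Band G ($871M), Pulse→Band E ($893M), ClearBand→Band A ($965M), Solara→Band C ($895M), total $3624M.
VCG payment = (others' best without VistaNet) − (others' welfare with VistaNet) = 3624 − 3416 = $208M.

VistaNet pays $208M.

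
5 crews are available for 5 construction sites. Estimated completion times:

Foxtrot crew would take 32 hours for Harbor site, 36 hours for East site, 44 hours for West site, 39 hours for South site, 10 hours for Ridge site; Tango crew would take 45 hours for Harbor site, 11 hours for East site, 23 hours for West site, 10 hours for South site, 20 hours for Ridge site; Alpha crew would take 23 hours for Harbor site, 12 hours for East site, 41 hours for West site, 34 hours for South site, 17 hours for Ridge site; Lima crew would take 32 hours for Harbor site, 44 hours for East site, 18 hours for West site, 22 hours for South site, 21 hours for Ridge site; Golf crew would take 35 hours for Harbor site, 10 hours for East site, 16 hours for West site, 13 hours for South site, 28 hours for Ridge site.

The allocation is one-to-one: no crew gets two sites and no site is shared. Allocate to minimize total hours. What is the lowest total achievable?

Min total: 71 hours

Treat this as an assignment problem: match each crew to one site.
Optimal: Foxtrot crew→Ridge site (10 hours), Tango crew→South site (10 hours), Alpha crew→Harbor site (23 hours), Lima crew→West site (18 hours), Golf crew→East site (10 hours) — total 10+10+23+18+10 = 71 hours.
Row-greedy (each crew in turn takes its cheapest remaining site) gives 85 hours, worse by 14.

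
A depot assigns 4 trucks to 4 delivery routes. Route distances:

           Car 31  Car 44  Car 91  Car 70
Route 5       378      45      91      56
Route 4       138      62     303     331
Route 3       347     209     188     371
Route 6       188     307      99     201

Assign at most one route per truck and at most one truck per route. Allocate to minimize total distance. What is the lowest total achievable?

Optimal: Car 31→Route 6 (188 km), Car 44→Route 4 (62 km), Car 91→Route 3 (188 km), Car 70→Route 5 (56 km) — total 188+62+188+56 = 494 km.
Column-greedy (each route in turn goes to its cheapest remaining truck) gives 572 km, worse by 78.
Swapping Car 31↔Car 70 (Car 31→Route 5 378 km, Car 70→Route 6 201 km) adds 335.
No other one-to-one assignment undercuts 494 km.

Min total: 494 km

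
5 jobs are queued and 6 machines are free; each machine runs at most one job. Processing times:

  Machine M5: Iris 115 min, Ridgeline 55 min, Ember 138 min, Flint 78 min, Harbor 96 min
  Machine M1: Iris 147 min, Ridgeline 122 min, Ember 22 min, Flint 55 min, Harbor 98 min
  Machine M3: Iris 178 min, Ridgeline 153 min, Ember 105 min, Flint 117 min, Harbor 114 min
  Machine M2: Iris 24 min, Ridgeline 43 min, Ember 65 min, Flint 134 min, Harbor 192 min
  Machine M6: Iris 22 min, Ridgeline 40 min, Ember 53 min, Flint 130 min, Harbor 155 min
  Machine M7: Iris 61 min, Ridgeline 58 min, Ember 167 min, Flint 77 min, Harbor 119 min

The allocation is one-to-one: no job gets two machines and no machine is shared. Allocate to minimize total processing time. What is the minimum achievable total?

Treat this as an assignment problem: match each job to one machine.
Optimal: Iris→Machine M2 (24 min), Ridgeline→Machine M6 (40 min), Ember→Machine M1 (22 min), Flint→Machine M7 (77 min), Harbor→Machine M5 (96 min) — total 24+40+22+77+96 = 259 min.
Row-greedy (each job in turn takes its cheapest remaining machine) gives 260 min, worse by 1.
Next-best assignment: Iris→Machine M6, Ridgeline→Machine M2, Ember→Machine M1, Flint→Machine M7, Harbor→Machine M5 = 260 min.
Swapping Ember↔Harbor (Ember→Machine M5 138 min, Harbor→Machine M1 98 min) adds 118.

Min total: 259 min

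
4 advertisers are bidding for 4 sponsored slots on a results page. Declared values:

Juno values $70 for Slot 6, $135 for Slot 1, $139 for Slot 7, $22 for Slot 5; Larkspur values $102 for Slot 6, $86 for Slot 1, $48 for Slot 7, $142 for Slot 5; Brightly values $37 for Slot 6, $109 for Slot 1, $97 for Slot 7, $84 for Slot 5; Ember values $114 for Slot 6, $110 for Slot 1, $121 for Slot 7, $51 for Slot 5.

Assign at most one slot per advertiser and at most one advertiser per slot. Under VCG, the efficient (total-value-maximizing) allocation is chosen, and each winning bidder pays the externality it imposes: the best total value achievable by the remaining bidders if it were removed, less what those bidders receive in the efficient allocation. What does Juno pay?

Juno pays $7.

Efficient allocation: Juno→Slot 7 ($139), Larkspur→Slot 5 ($142), Brightly→Slot 1 ($109), Ember→Slot 6 ($114); total welfare W = $504.
Juno receives Slot 7 at value $139, so the others get W − 139 = $365.
Without Juno: best allocation of the remaining 3 bidders over all 4 slots is Larkspur→Slot 5 ($142), Brightly→Slot 1 ($109), Ember→Slot 7 ($121), total $372.
VCG payment = (others' best without Juno) − (others' welfare with Juno) = 372 − 365 = $7.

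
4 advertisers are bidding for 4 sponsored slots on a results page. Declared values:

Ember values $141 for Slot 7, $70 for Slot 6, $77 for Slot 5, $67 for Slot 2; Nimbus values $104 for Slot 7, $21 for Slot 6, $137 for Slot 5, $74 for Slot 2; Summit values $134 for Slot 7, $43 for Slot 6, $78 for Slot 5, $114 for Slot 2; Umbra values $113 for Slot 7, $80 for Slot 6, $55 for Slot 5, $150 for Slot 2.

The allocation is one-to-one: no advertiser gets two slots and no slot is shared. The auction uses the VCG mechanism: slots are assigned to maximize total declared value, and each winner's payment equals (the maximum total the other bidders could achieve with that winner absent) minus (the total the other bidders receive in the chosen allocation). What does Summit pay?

Summit pays $71.

Efficient allocation: Ember→Slot 6 ($70), Nimbus→Slot 5 ($137), Summit→Slot 7 ($134), Umbra→Slot 2 ($150); total welfare W = $491.
Summit receives Slot 7 at value $134, so the others get W − 134 = $357.
Without Summit: best allocation of the remaining 3 bidders over all 4 slots is Ember→Slot 7 ($141), Nimbus→Slot 5 ($137), Umbra→Slot 2 ($150), total $428.
VCG payment = (others' best without Summit) − (others' welfare with Summit) = 428 − 357 = $71.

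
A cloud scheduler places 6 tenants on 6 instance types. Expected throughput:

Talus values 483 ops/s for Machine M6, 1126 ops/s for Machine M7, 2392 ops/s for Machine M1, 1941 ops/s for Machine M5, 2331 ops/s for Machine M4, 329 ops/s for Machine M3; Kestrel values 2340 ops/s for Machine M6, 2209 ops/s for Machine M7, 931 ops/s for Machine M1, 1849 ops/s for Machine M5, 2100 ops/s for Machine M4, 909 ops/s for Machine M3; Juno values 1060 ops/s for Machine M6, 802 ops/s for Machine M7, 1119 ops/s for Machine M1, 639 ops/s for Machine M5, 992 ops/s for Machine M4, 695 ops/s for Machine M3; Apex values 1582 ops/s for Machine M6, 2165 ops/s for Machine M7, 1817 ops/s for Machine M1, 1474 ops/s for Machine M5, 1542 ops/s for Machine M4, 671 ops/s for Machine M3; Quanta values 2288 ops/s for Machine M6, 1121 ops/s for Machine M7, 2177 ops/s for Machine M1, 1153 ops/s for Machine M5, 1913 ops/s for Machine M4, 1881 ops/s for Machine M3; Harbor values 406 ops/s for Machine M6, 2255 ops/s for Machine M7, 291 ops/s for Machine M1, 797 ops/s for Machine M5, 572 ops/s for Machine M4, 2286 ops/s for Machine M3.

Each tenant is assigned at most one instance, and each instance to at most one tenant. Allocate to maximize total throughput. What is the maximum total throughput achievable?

This is a one-to-one assignment (maximum-weight bipartite matching).
Optimal: Talus→Machine M4 (2331 ops/s), Kestrel→Machine M5 (1849 ops/s), Juno→Machine M1 (1119 ops/s), Apex→Machine M7 (2165 ops/s), Quanta→Machine M6 (2288 ops/s), Harbor→Machine M3 (2286 ops/s) — total 2331+1849+1119+2165+2288+2286 = 12038 ops/s.
Row-greedy (each tenant in turn takes its best remaining instance) gives 10567 ops/s, worse by 1471.
Swapping Talus↔Harbor (Talus→Machine M3 329 ops/s, Harbor→Machine M4 572 ops/s) loses 3716.

Maximum total: 12038 ops/s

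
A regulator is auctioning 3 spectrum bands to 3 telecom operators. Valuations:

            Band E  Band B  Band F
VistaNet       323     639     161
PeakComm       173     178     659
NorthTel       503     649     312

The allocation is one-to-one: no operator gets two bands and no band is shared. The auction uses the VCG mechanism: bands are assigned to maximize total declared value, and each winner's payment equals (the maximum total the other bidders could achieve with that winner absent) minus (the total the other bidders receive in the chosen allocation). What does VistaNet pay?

VistaNet pays $146M.

Efficient allocation: VistaNet→Band B ($639M), PeakComm→Band F ($659M), NorthTel→Band E ($503M); total welfare W = $1801M.
VistaNet receives Band B at value $639M, so the others get W − 639 = $1162M.
Without VistaNet: best allocation of the remaining 2 bidders over all 3 bands is PeakComm→Band F ($659M), NorthTel→Band B ($649M), total $1308M.
VCG payment = (others' best without VistaNet) − (others' welfare with VistaNet) = 1308 − 1162 = $146M.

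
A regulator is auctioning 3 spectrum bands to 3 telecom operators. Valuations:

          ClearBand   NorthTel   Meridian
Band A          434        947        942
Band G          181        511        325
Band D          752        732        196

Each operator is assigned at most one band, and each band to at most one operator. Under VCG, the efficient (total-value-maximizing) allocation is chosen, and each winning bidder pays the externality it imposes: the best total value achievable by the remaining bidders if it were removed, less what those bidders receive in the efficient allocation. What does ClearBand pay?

Efficient allocation: ClearBand→Band D ($752M), NorthTel→Band G ($511M), Meridian→Band A ($942M); total welfare W = $2205M.
ClearBand receives Band D at value $752M, so the others get W − 752 = $1453M.
Without ClearBand: best allocation of the remaining 2 bidders over all 3 bands is NorthTel→Band D ($732M), Meridian→Band A ($942M), total $1674M.
VCG payment = (others' best without ClearBand) − (others' welfare with ClearBand) = 1674 − 1453 = $221M.

ClearBand pays $221M.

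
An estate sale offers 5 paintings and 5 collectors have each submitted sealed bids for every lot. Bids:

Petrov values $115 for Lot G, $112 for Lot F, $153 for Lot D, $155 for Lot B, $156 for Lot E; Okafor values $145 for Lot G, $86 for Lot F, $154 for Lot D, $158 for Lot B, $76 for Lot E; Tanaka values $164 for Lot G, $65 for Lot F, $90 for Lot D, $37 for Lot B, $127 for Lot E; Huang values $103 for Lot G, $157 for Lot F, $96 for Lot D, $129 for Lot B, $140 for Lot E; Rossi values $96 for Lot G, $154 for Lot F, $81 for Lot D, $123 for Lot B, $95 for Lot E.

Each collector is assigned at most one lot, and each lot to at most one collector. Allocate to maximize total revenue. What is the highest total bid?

Maximum total: $769

Treat this as an assignment problem: match each collector to one lot.
Optimal: Petrov→Lot D ($153), Okafor→Lot B ($158), Tanaka→Lot G ($164), Huang→Lot E ($140), Rossi→Lot F ($154) — total 153+158+164+140+154 = $769.
Row-greedy (each collector in turn takes its best remaining lot) gives $716, worse by 53.
No other one-to-one assignment exceeds $769.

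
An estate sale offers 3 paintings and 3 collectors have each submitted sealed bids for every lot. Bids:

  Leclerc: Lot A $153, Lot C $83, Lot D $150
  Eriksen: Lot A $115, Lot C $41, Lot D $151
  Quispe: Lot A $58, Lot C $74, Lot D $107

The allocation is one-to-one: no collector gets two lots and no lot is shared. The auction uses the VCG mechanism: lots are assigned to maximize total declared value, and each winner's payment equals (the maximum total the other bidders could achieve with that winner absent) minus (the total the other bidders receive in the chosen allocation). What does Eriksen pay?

Efficient allocation: Leclerc→Lot A ($153), Eriksen→Lot D ($151), Quispe→Lot C ($74); total welfare W = $378.
Eriksen receives Lot D at value $151, so the others get W − 151 = $227.
Without Eriksen: best allocation of the remaining 2 bidders over all 3 lots is Leclerc→Lot A ($153), Quispe→Lot D ($107), total $260.
VCG payment = (others' best without Eriksen) − (others' welfare with Eriksen) = 260 − 227 = $33.

Eriksen pays $33.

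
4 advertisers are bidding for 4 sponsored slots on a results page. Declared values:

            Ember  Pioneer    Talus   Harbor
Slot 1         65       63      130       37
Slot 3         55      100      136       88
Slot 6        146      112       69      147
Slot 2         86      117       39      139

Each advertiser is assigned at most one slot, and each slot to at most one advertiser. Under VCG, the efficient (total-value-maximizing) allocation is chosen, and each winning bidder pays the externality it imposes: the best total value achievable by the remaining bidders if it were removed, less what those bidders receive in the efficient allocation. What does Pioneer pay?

Pioneer pays $6.

Efficient allocation: Ember→Slot 6 ($146), Pioneer→Slot 3 ($100), Talus→Slot 1 ($130), Harbor→Slot 2 ($139); total welfare W = $515.
Pioneer receives Slot 3 at value $100, so the others get W − 100 = $415.
Without Pioneer: best allocation of the remaining 3 bidders over all 4 slots is Ember→Slot 6 ($146), Talus→Slot 3 ($136), Harbor→Slot 2 ($139), total $421.
VCG payment = (others' best without Pioneer) − (others' welfare with Pioneer) = 421 − 415 = $6.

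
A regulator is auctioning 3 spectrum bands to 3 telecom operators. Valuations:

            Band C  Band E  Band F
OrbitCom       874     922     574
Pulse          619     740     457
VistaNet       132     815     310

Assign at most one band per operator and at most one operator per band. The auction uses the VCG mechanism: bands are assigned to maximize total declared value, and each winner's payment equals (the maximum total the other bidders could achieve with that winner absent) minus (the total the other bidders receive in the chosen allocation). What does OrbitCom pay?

Efficient allocation: OrbitCom→Band C ($874M), Pulse→Band F ($457M), VistaNet→Band E ($815M); total welfare W = $2146M.
OrbitCom receives Band C at value $874M, so the others get W − 874 = $1272M.
Without OrbitCom: best allocation of the remaining 2 bidders over all 3 bands is Pulse→Band C ($619M), VistaNet→Band E ($815M), total $1434M.
VCG payment = (others' best without OrbitCom) − (others' welfare with OrbitCom) = 1434 − 1272 = $162M.

OrbitCom pays $162M.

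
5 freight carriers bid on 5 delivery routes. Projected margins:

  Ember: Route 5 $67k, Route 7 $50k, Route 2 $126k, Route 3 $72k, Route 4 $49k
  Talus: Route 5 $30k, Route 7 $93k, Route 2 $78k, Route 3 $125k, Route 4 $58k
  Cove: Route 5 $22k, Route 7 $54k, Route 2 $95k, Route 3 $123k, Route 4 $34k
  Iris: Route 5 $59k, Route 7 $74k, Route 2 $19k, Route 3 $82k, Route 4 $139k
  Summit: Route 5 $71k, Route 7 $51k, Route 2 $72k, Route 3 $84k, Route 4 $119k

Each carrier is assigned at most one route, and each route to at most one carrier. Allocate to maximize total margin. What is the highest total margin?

Max total: $552k

Treat this as an assignment problem: match each carrier to one route.
Optimal: Ember→Route 2 ($126k), Talus→Route 7 ($93k), Cove→Route 3 ($123k), Iris→Route 4 ($139k), Summit→Route 5 ($71k) — total 126+93+123+139+71 = $552k.
Row-greedy (each carrier in turn takes its best remaining route) gives $515k, worse by 37.
Every other assignment is strictly worse.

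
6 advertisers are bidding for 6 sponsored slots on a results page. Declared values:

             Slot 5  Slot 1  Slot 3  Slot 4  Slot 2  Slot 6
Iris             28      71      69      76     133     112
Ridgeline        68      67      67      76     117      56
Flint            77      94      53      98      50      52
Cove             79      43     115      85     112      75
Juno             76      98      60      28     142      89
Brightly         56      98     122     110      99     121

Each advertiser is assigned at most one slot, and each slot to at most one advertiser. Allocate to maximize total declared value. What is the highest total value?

Maximum total: $641

Optimal: Iris→Slot 6 ($112), Ridgeline→Slot 5 ($68), Flint→Slot 1 ($94), Cove→Slot 3 ($115), Juno→Slot 2 ($142), Brightly→Slot 4 ($110) — total 112+68+94+115+142+110 = $641.
Row-greedy (each advertiser in turn takes its best remaining slot) gives $563, worse by 78.
Next-best assignment: Iris→Slot 2, Ridgeline→Slot 5, Flint→Slot 4, Cove→Slot 3, Juno→Slot 1, Brightly→Slot 6 = $633.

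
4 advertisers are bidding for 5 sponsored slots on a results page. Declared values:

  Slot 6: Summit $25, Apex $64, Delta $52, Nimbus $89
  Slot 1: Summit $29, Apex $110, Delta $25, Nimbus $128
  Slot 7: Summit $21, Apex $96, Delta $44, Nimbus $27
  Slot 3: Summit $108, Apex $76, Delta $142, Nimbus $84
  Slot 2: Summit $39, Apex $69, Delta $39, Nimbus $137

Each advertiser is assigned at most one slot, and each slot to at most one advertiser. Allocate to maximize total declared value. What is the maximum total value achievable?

Optimal: Summit→Slot 6 ($25), Apex→Slot 1 ($110), Delta→Slot 3 ($142), Nimbus→Slot 2 ($137) — total 25+110+142+137 = $414.
Column-greedy (each slot in turn goes to its best remaining advertiser) gives $351, worse by 63.

Max total: $414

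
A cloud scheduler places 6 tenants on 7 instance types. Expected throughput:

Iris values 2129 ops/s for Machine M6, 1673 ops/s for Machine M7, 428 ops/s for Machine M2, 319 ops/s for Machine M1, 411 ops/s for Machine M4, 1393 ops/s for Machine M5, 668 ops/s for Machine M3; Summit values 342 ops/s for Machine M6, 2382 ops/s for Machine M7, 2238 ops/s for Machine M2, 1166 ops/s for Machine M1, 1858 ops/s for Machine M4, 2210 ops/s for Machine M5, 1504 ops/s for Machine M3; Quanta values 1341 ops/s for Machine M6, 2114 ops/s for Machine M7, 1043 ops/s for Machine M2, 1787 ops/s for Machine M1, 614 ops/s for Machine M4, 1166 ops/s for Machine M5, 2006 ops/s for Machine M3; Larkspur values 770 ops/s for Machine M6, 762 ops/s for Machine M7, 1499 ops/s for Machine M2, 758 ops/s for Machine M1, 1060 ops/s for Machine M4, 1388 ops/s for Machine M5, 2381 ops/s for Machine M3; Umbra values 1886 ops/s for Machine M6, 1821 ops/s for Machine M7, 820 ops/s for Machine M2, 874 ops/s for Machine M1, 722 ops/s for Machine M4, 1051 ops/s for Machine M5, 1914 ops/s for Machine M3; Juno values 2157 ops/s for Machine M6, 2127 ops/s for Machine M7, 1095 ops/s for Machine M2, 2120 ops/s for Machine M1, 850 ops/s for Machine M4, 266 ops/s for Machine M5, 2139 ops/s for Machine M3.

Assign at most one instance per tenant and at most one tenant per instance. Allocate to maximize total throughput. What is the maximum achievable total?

Optimal: Iris→Machine M5 (1393 ops/s), Summit→Machine M2 (2238 ops/s), Quanta→Machine M7 (2114 ops/s), Larkspur→Machine M3 (2381 ops/s), Umbra→Machine M6 (1886 ops/s), Juno→Machine M1 (2120 ops/s) — total 1393+2238+2114+2381+1886+2120 = 12132 ops/s.
Max-entry greedy (repeatedly take the single best remaining cell) gives 10920 ops/s, worse by 1212.
Next-best assignment: Iris→Machine M6, Summit→Machine M2, Quanta→Machine M7, Larkspur→Machine M3, Umbra→Machine M5, Juno→Machine M1 = 12033 ops/s.
Every other assignment is strictly worse.

Max total: 12132 ops/s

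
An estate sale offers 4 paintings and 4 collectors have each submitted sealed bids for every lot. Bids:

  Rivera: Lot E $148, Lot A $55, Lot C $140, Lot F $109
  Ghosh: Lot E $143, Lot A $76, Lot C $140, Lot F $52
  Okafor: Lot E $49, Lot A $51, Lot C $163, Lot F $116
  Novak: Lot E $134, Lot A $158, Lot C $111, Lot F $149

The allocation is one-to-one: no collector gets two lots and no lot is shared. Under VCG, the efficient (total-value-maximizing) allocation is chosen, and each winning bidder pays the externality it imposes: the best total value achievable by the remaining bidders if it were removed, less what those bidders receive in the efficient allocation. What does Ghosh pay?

Ghosh pays $39.

Efficient allocation: Rivera→Lot F ($109), Ghosh→Lot E ($143), Okafor→Lot C ($163), Novak→Lot A ($158); total welfare W = $573.
Ghosh receives Lot E at value $143, so the others get W − 143 = $430.
Without Ghosh: best allocation of the remaining 3 bidders over all 4 lots is Rivera→Lot E ($148), Okafor→Lot C ($163), Novak→Lot A ($158), total $469.
VCG payment = (others' best without Ghosh) − (others' welfare with Ghosh) = 469 − 430 = $39.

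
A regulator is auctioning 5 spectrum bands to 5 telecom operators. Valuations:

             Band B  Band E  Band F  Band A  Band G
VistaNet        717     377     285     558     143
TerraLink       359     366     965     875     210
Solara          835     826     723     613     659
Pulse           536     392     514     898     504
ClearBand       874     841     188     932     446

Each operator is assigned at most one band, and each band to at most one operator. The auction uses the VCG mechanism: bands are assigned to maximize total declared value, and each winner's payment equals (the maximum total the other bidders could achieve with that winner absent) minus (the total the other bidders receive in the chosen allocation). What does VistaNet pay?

VistaNet pays $200M.

Efficient allocation: VistaNet→Band B ($717M), TerraLink→Band F ($965M), Solara→Band G ($659M), Pulse→Band A ($898M), ClearBand→Band E ($841M); total welfare W = $4080M.
VistaNet receives Band B at value $717M, so the others get W − 717 = $3363M.
Without VistaNet: best allocation of the remaining 4 bidders over all 5 bands is TerraLink→Band F ($965M), Solara→Band E ($826M), Pulse→Band A ($898M), ClearBand→Band B ($874M), total $3563M.
VCG payment = (others' best without VistaNet) − (others' welfare with VistaNet) = 3563 − 3363 = $200M.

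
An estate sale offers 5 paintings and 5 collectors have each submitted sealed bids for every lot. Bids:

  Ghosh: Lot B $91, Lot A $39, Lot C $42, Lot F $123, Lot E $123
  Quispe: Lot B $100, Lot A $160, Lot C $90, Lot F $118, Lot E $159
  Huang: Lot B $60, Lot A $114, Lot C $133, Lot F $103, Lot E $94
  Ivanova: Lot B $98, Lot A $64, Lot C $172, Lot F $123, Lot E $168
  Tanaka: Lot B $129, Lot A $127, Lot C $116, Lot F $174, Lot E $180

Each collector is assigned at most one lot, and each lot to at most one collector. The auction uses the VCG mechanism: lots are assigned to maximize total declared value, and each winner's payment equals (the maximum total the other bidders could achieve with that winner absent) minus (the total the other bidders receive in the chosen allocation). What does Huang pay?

Efficient allocation: Ghosh→Lot B ($91), Quispe→Lot A ($160), Huang→Lot C ($133), Ivanova→Lot E ($168), Tanaka→Lot F ($174); total welfare W = $726.
Huang receives Lot C at value $133, so the others get W − 133 = $593.
Without Huang: best allocation of the remaining 4 bidders over all 5 lots is Ghosh→Lot F ($123), Quispe→Lot A ($160), Ivanova→Lot C ($172), Tanaka→Lot E ($180), total $635.
VCG payment = (others' best without Huang) − (others' welfare with Huang) = 635 − 593 = $42.

Huang pays $42.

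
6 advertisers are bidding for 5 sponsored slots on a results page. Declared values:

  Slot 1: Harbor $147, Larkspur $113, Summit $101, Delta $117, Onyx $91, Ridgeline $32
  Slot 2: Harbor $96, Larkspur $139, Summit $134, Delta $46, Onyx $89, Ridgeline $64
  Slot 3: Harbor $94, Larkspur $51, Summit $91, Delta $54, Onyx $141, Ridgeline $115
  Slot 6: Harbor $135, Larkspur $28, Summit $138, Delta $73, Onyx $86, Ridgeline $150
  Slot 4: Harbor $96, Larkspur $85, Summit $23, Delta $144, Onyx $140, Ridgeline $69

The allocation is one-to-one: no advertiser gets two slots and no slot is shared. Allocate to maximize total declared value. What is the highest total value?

This is the linear assignment problem.
Optimal: Harbor→Slot 1 ($147), Larkspur→Slot 2 ($139), Onyx→Slot 3 ($141), Ridgeline→Slot 6 ($150), Delta→Slot 4 ($144) — total 147+139+141+150+144 = $721.
Row-greedy (each advertiser in turn takes its best remaining slot) gives $709, worse by 12.
Swapping Onyx↔Harbor (Onyx→Slot 1 $91, Harbor→Slot 3 $94) loses 103.

Max total: $721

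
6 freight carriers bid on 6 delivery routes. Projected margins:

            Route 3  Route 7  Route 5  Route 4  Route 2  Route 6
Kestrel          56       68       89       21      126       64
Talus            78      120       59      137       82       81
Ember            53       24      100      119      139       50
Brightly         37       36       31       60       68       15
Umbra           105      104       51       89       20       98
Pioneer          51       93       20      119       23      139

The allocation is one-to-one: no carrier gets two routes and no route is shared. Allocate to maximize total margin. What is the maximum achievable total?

This is a one-to-one assignment (maximum-weight bipartite matching).
Optimal: Kestrel→Route 5 ($89k), Talus→Route 7 ($120k), Ember→Route 2 ($139k), Brightly→Route 4 ($60k), Umbra→Route 3 ($105k), Pioneer→Route 6 ($139k) — total 89+120+139+60+105+139 = $652k.
Every other assignment is strictly worse.

Maximum total: $652k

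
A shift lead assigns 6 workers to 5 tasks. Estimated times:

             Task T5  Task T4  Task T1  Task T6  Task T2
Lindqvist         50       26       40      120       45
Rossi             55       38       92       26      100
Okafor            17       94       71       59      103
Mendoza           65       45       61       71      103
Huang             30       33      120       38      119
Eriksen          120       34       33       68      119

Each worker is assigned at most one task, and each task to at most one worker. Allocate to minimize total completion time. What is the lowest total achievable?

Optimal: Okafor→Task T5 (17 min), Huang→Task T4 (33 min), Eriksen→Task T1 (33 min), Rossi→Task T6 (26 min), Lindqvist→Task T2 (45 min) — total 17+33+33+26+45 = 154 min.
Column-greedy (each task in turn goes to its cheapest remaining worker) gives 205 min, worse by 51.
Swapping Huang↔Rossi (Huang→Task T6 38 min, Rossi→Task T4 38 min) adds 17.
No other one-to-one assignment undercuts 154 min.

Minimum total: 154 min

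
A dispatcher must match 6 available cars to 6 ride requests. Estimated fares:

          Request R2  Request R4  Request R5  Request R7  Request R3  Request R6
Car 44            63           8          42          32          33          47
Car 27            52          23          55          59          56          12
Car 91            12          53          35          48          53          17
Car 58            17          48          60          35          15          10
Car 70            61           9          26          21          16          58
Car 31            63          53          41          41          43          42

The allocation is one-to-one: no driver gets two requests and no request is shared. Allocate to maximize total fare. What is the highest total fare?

Maximum total: $346

Optimal: Car 44→Request R2 ($63), Car 27→Request R7 ($59), Car 91→Request R3 ($53), Car 58→Request R5 ($60), Car 70→Request R6 ($58), Car 31→Request R4 ($53) — total 63+59+53+60+58+53 = $346.
Column-greedy (each request in turn goes to its best remaining driver) gives $336, worse by 10.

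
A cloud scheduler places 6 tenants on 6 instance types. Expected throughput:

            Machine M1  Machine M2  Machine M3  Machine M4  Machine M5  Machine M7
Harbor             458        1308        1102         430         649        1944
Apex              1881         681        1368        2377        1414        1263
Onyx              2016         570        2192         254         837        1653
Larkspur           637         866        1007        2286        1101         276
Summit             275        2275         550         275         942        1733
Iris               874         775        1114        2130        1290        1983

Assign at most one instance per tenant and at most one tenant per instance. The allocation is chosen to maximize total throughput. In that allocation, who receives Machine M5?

This is a one-to-one assignment (maximum-weight bipartite matching).
Optimal: Harbor→Machine M7 (1944 ops/s), Apex→Machine M1 (1881 ops/s), Onyx→Machine M3 (2192 ops/s), Larkspur→Machine M4 (2286 ops/s), Summit→Machine M2 (2275 ops/s), Iris→Machine M5 (1290 ops/s) — total 1944+1881+2192+2286+2275+1290 = 11868 ops/s.
Row-greedy (each tenant in turn takes its best remaining instance) gives 10763 ops/s, worse by 1105.
Next-best assignment: Harbor→Machine M7, Apex→Machine M1, Onyx→Machine M3, Larkspur→Machine M5, Summit→Machine M2, Iris→Machine M4 = 11523 ops/s.
No other one-to-one assignment exceeds 11868 ops/s.
Iris's own top instance is Machine M4 (2130 ops/s), but forcing Iris→Machine M4 and reassigning the rest optimally gives only 11523 ops/s — worse by 345.

Iris receives Machine M5.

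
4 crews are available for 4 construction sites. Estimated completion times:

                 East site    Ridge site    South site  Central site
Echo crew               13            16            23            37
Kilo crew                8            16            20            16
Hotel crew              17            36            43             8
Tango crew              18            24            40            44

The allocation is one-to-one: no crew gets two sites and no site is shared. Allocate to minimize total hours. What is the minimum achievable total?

Minimum total: 62 hours

Optimal: Echo crew→Ridge site (16 hours), Kilo crew→South site (20 hours), Hotel crew→Central site (8 hours), Tango crew→East site (18 hours) — total 16+20+8+18 = 62 hours.
Column-greedy (each site in turn goes to its cheapest remaining crew) gives 72 hours, worse by 10.
Every other assignment is strictly worse.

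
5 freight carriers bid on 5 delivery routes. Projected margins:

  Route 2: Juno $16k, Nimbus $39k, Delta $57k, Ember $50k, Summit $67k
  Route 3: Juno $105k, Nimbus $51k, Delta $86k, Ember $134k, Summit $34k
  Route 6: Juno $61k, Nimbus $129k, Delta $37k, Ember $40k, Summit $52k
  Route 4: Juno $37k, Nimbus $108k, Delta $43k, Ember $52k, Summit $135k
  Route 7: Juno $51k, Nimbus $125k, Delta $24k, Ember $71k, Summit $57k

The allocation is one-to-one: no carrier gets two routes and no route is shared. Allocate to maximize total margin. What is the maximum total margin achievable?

Maximum total: $512k

This is the linear assignment problem.
Optimal: Juno→Route 6 ($61k), Nimbus→Route 7 ($125k), Delta→Route 2 ($57k), Ember→Route 3 ($134k), Summit→Route 4 ($135k) — total 61+125+57+134+135 = $512k.
Column-greedy (each route in turn goes to its best remaining carrier) gives $424k, worse by 88.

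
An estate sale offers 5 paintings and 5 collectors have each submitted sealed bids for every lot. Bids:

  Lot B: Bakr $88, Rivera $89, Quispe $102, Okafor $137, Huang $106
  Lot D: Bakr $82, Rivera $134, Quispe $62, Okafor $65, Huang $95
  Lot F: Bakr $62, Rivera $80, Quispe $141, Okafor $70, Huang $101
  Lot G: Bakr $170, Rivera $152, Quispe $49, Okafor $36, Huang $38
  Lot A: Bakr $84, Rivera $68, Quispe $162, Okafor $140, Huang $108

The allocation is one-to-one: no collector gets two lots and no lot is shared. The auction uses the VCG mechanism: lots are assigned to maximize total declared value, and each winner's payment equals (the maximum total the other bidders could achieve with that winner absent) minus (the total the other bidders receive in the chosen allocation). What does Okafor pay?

Okafor pays $5.

Efficient allocation: Bakr→Lot G ($170), Rivera→Lot D ($134), Quispe→Lot A ($162), Okafor→Lot B ($137), Huang→Lot F ($101); total welfare W = $704.
Okafor receives Lot B at value $137, so the others get W − 137 = $567.
Without Okafor: best allocation of the remaining 4 bidders over all 5 lots is Bakr→Lot G ($170), Rivera→Lot D ($134), Quispe→Lot A ($162), Huang→Lot B ($106), total $572.
VCG payment = (others' best without Okafor) − (others' welfare with Okafor) = 572 − 567 = $5.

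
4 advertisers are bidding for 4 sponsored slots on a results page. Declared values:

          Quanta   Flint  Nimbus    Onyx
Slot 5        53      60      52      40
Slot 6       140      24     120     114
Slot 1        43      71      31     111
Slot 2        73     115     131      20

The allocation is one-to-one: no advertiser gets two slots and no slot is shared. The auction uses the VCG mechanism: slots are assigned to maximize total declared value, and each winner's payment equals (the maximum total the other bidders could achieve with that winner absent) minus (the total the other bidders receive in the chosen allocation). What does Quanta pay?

Efficient allocation: Quanta→Slot 6 ($140), Flint→Slot 5 ($60), Nimbus→Slot 2 ($131), Onyx→Slot 1 ($111); total welfare W = $442.
Quanta receives Slot 6 at value $140, so the others get W − 140 = $302.
Without Quanta: best allocation of the remaining 3 bidders over all 4 slots is Flint→Slot 2 ($115), Nimbus→Slot 6 ($120), Onyx→Slot 1 ($111), total $346.
VCG payment = (others' best without Quanta) − (others' welfare with Quanta) = 346 − 302 = $44.

Quanta pays $44.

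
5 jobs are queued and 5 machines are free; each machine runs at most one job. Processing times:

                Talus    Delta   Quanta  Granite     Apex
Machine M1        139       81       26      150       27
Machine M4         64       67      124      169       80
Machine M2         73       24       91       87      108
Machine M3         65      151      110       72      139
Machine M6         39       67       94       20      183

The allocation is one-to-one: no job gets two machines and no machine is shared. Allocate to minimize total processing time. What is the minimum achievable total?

Optimal: Talus→Machine M3 (65 min), Delta→Machine M2 (24 min), Quanta→Machine M1 (26 min), Granite→Machine M6 (20 min), Apex→Machine M4 (80 min) — total 65+24+26+20+80 = 215 min.
Min-entry greedy (repeatedly take the single cheapest remaining cell) gives 273 min, worse by 58.

Minimum total: 215 min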